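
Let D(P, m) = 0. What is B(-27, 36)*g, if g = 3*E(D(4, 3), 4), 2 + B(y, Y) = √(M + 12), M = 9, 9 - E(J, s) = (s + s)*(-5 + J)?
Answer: -294 + 147*√21 ≈ 379.64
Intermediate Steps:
E(J, s) = 9 - 2*s*(-5 + J) (E(J, s) = 9 - (s + s)*(-5 + J) = 9 - 2*s*(-5 + J))
B(y, Y) = -2 + √21 (B(y, Y) = -2 + √(9 + 12) = -2 + √21)
g = 147 (g = 3*(9 + 10*4 - 2*0*4) = 3*(9 + 40 + 0) = 3*49 = 147)
B(-27, 36)*g = (-2 + √21)*147 = -294 + 147*√21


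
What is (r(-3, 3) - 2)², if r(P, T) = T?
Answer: 1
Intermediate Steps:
(r(-3, 3) - 2)² = (3 - 2)² = 1² = 1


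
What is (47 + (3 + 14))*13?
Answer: 832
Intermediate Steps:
(47 + (3 + 14))*13 = (47 + 17)*13 = 64*13 = 832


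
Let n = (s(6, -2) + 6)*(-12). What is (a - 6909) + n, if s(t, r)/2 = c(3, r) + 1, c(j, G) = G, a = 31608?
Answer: 24651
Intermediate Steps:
s(t, r) = 2 + 2*r (s(t, r) = 2*(r + 1) = 2*(1 + r) = 2 + 2*r)
n = -48 (n = ((2 + 2*(-2)) + 6)*(-12) = ((2 - 4) + 6)*(-12) = (-2 + 6)*(-12) = 4*(-12) = -48)
(a - 6909) + n = (31608 - 6909) - 48 = 24699 - 48 = 24651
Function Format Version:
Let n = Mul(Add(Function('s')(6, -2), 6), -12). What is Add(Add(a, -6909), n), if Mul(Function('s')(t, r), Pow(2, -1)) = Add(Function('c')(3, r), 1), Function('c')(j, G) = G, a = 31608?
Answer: 24651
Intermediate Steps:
Function('s')(t, r) = Add(2, Mul(2, r)) (Function('s')(t, r) = Mul(2, Add(r, 1)) = Mul(2, Add(1, r)) = Add(2, Mul(2, r)))
n = -48 (n = Mul(Add(Add(2, Mul(2, -2)), 6), -12) = Mul(Add(Add(2, -4), 6), -12) = Mul(Add(-2, 6), -12) = Mul(4, -12) = -48)
Add(Add(a, -6909), n) = Add(Add(31608, -6909), -48) = Add(24699, -48) = 24651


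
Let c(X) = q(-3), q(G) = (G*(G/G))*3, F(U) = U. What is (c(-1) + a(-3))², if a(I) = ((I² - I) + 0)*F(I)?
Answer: 2025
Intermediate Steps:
q(G) = 3*G (q(G) = (G*1)*3 = G*3 = 3*G)
c(X) = -9 (c(X) = 3*(-3) = -9)
a(I) = I*(I² - I) (a(I) = ((I² - I) + 0)*I = (I² - I)*I = I*(I² - I))
(c(-1) + a(-3))² = (-9 + (-3)²*(-1 - 3))² = (-9 + 9*(-4))² = (-9 - 36)² = (-45)² = 2025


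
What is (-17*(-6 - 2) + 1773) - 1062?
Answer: 847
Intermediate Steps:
(-17*(-6 - 2) + 1773) - 1062 = (-17*(-8) + 1773) - 1062 = (136 + 1773) - 1062 = 1909 - 1062 = 847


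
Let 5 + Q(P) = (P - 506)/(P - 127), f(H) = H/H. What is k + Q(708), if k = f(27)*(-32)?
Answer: -21295/581 ≈ -36.652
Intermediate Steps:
f(H) = 1
k = -32 (k = 1*(-32) = -32)
Q(P) = -5 + (-506 + P)/(-127 + P) (Q(P) = -5 + (P - 506)/(P - 127) = -5 + (-506 + P)/(-127 + P))
k + Q(708) = -32 + (129 - 4*708)/(-127 + 708) = -32 + (129 - 2832)/581 = -32 + (1/581)*(-2703) = -32 - 2703/581 = -21295/581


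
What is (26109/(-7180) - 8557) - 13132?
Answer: -155753129/7180 ≈ -21693.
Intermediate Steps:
(26109/(-7180) - 8557) - 13132 = (26109*(-1/7180) - 8557) - 13132 = (-26109/7180 - 8557) - 13132 = -61465369/7180 - 13132 = -155753129/7180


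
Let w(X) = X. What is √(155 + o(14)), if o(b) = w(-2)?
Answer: 3*√17 ≈ 12.369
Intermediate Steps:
o(b) = -2
√(155 + o(14)) = √(155 - 2) = √153 = 3*√17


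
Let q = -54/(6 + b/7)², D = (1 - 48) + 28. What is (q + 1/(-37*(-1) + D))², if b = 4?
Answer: 32364721/22667121 ≈ 1.4278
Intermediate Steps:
D = -19 (D = -47 + 28 = -19)
q = -1323/1058 (q = -54/(6 + 4/7)² = -54/((46/7)²) = -54/2116/49 = -54*49/2116 = -1323/1058 ≈ -1.2505)
(q + 1/(-37*(-1) + D))² = (-1323/1058 + 1/(-37*(-1) - 19))² = (-1323/1058 + 1/(37 - 19))² = (-1323/1058 + 1/18)² = (-5689/4761)² = 32364721/22667121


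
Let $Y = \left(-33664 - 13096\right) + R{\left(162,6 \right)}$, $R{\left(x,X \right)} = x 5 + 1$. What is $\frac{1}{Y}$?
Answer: $- \frac{1}{45949} \approx -2.1763 \cdot 10^{-5}$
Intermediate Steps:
$R{\left(x,X \right)} = 1 + 5 x$ ($R{\left(x,X \right)} = 5 x + 1 = 1 + 5 x$)
$Y = -45949$ ($Y = \left(-33664 - 13096\right) + \left(1 + 5 \cdot 162\right) = -46760 + \left(1 + 810\right) = -46760 + 811 = -45949$)
$\frac{1}{Y} = \frac{1}{-45949} = - \frac{1}{45949}$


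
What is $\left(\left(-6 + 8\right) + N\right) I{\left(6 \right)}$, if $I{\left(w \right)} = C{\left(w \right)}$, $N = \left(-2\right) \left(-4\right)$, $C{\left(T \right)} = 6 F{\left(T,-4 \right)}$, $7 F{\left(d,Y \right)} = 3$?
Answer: $\frac{180}{7} \approx 25.714$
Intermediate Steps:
$F{\left(d,Y \right)} = \frac{3}{7}$ ($F{\left(d,Y \right)} = \frac{1}{7} \cdot 3 = \frac{3}{7}$)
$C{\left(T \right)} = \frac{18}{7}$ ($C{\left(T \right)} = 6 \cdot \frac{3}{7} = \frac{18}{7}$)
$N = 8$
$I{\left(w \right)} = \frac{18}{7}$
$\left(\left(-6 + 8\right) + N\right) I{\left(6 \right)} = \left(\left(-6 + 8\right) + 8\right) \frac{18}{7} = \left(2 + 8\right) \frac{18}{7} = 10 \cdot \frac{18}{7} = \frac{180}{7}$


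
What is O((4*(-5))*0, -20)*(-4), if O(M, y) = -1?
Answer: 4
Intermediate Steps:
O((4*(-5))*0, -20)*(-4) = -1*(-4) = 4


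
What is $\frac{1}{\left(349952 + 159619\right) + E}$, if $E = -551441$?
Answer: $- \frac{1}{41870} \approx -2.3883 \cdot 10^{-5}$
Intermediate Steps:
$\frac{1}{\left(349952 + 159619\right) + E} = \frac{1}{\left(349952 + 159619\right) - 551441} = \frac{1}{509571 - 551441} = \frac{1}{-41870} = - \frac{1}{41870}$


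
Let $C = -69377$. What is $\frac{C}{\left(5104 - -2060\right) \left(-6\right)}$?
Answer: $\frac{69377}{42984} \approx 1.614$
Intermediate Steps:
$\frac{C}{\left(5104 - -2060\right) \left(-6\right)} = - \frac{69377}{\left(5104 - -2060\right) \left(-6\right)} = - \frac{69377}{\left(5104 + 2060\right) \left(-6\right)} = - \frac{69377}{7164 \left(-6\right)} = - \frac{69377}{-42984} = \left(-69377\right) \left(- \frac{1}{42984}\right) = \frac{69377}{42984}$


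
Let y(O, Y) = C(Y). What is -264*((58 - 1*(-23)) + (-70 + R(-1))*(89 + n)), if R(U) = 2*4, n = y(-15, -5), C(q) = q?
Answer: 1353528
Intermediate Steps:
y(O, Y) = Y
n = -5
R(U) = 8
-264*((58 - 1*(-23)) + (-70 + R(-1))*(89 + n)) = -264*((58 - 1*(-23)) + (-70 + 8)*(89 - 5)) = -264*((58 + 23) - 62*84) = -264*(81 - 5208) = -264*(-5127) = 1353528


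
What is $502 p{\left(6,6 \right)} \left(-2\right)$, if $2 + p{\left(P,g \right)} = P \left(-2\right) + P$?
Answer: $8032$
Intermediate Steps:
$p{\left(P,g \right)} = -2 - P$ ($p{\left(P,g \right)} = -2 + \left(P \left(-2\right) + P\right) = -2 + \left(- 2 P + P\right) = -2 - P$)
$502 p{\left(6,6 \right)} \left(-2\right) = 502 \left(-2 - 6\right) \left(-2\right) = 502 \left(\left(-8\right) \left(-2\right)\right) = 502 \cdot 16 = 8032$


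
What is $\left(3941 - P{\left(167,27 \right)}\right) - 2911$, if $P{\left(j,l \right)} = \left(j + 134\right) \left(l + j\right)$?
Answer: $-57364$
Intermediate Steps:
$P{\left(j,l \right)} = \left(134 + j\right) \left(j + l\right)$
$\left(3941 - P{\left(167,27 \right)}\right) - 2911 = \left(3941 - \left(167^{2} + 134 \cdot 167 + 134 \cdot 27 + 167 \cdot 27\right)\right) - 2911 = \left(3941 - \left(27889 + 22378 + 3618 + 4509\right)\right) - 2911 = \left(3941 - 58394\right) - 2911 = -54453 - 2911 = -57364$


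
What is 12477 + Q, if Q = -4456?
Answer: 8021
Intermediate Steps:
12477 + Q = 12477 - 4456 = 8021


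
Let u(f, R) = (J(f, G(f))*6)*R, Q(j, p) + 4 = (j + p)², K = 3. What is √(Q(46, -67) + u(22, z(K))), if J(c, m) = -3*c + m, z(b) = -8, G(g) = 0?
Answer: √3605 ≈ 60.042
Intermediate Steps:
J(c, m) = m - 3*c
Q(j, p) = -4 + (j + p)²
u(f, R) = -18*R*f (u(f, R) = ((0 - 3*f)*6)*R = (-3*f*6)*R = (-18*f)*R = -18*R*f)
√(Q(46, -67) + u(22, z(K))) = √((-4 + (46 - 67)²) - 18*(-8)*22) = √((-4 + (-21)²) + 3168) = √((-4 + 441) + 3168) = √(437 + 3168) = √3605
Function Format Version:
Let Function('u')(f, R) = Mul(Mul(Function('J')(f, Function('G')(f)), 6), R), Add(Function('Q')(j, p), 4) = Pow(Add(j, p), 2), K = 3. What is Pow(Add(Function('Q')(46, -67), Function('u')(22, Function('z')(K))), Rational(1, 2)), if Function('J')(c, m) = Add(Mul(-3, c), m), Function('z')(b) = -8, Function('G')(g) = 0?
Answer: Pow(3605, Rational(1, 2)) ≈ 60.042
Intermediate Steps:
Function('J')(c, m) = Add(m, Mul(-3, c))
Function('Q')(j, p) = Add(-4, Pow(Add(j, p), 2))
Function('u')(f, R) = Mul(-18, R, f) (Function('u')(f, R) = Mul(Mul(Add(0, Mul(-3, f)), 6), R) = Mul(Mul(Mul(-3, f), 6), R) = Mul(Mul(-18, f), R) = Mul(-18, R, f))
Pow(Add(Function('Q')(46, -67), Function('u')(22, Function('z')(K))), Rational(1, 2)) = Pow(Add(Add(-4, Pow(Add(46, -67), 2)), Mul(-18, -8, 22)), Rational(1, 2)) = Pow(Add(Add(-4, Pow(-21, 2)), 3168), Rational(1, 2)) = Pow(Add(Add(-4, 441), 3168), Rational(1, 2)) = Pow(Add(437, 3168), Rational(1, 2)) = Pow(3605, Rational(1, 2))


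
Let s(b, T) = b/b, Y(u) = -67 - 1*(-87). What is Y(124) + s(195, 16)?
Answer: 21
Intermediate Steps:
Y(u) = 20 (Y(u) = -67 + 87 = 20)
s(b, T) = 1
Y(124) + s(195, 16) = 20 + 1 = 21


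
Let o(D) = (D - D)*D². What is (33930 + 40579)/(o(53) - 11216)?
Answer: -74509/11216 ≈ -6.6431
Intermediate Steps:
o(D) = 0 (o(D) = 0*D² = 0)
(33930 + 40579)/(o(53) - 11216) = (33930 + 40579)/(0 - 11216) = 74509/(-11216) = 74509*(-1/11216) = -74509/11216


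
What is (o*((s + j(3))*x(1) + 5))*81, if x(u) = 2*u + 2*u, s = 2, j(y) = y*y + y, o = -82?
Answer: -405162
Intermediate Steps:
j(y) = y + y² (j(y) = y² + y = y + y²)
x(u) = 4*u
(o*((s + j(3))*x(1) + 5))*81 = -82*((2 + 3*(1 + 3))*(4*1) + 5)*81 = -82*((2 + 3*4)*4 + 5)*81 = -82*((2 + 12)*4 + 5)*81 = -82*(14*4 + 5)*81 = -82*(56 + 5)*81 = -82*61*81 = -5002*81 = -405162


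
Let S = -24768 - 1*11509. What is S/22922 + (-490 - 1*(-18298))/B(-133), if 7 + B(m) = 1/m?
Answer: -13580935493/5340826 ≈ -2542.9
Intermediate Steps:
B(m) = -7 + 1/m
S = -36277 (S = -24768 - 11509 = -36277)
S/22922 + (-490 - 1*(-18298))/B(-133) = -36277/22922 + (-490 - 1*(-18298))/(-7 + 1/(-133)) = -36277*1/22922 + (-490 + 18298)/(-7 - 1/133) = -36277/22922 + 17808/(-932/133) = -36277/22922 + 17808*(-133/932) = -36277/22922 - 592116/233 = -13580935493/5340826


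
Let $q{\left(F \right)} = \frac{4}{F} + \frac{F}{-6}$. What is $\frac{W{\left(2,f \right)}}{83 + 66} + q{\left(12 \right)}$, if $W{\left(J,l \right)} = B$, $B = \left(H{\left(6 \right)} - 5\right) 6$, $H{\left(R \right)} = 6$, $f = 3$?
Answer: $- \frac{727}{447} \approx -1.6264$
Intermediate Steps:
$B = 6$ ($B = \left(6 - 5\right) 6 = 1 \cdot 6 = 6$)
$W{\left(J,l \right)} = 6$
$q{\left(F \right)} = \frac{4}{F} - \frac{F}{6}$ ($q{\left(F \right)} = \frac{4}{F} + F \left(- \frac{1}{6}\right) = \frac{4}{F} - \frac{F}{6}$)
$\frac{W{\left(2,f \right)}}{83 + 66} + q{\left(12 \right)} = \frac{6}{83 + 66} + \left(\frac{4}{12} - 2\right) = \frac{6}{149} + \left(4 \cdot \frac{1}{12} - 2\right) = 6 \cdot \frac{1}{149} + \left(\frac{1}{3} - 2\right) = \frac{6}{149} - \frac{5}{3} = - \frac{727}{447}$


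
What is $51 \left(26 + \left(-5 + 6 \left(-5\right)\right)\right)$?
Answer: $-459$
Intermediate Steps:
$51 \left(26 + \left(-5 + 6 \left(-5\right)\right)\right) = 51 \left(26 - 35\right) = 51 \left(-9\right) = -459$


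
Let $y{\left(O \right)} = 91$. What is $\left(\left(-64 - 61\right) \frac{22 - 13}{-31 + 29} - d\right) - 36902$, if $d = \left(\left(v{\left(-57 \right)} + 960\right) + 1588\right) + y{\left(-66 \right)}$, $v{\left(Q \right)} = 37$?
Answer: $- \frac{78031}{2} \approx -39016.0$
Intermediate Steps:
$d = 2676$ ($d = \left(\left(37 + 960\right) + 1588\right) + 91 = \left(997 + 1588\right) + 91 = 2585 + 91 = 2676$)
$\left(\left(-64 - 61\right) \frac{22 - 13}{-31 + 29} - d\right) - 36902 = \left(\left(-64 - 61\right) \frac{22 - 13}{-31 + 29} - 2676\right) - 36902 = \left(- 125 \frac{9}{-2} - 2676\right) - 36902 = \left(- 125 \cdot 9 \left(- \frac{1}{2}\right) - 2676\right) - 36902 = \left(\left(-125\right) \left(- \frac{9}{2}\right) - 2676\right) - 36902 = \left(\frac{1125}{2} - 2676\right) - 36902 = - \frac{4227}{2} - 36902 = - \frac{78031}{2}$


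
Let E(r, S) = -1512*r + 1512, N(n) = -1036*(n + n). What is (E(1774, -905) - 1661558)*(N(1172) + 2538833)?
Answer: -479606447966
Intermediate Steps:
N(n) = -2072*n
E(r, S) = 1512 - 1512*r
(E(1774, -905) - 1661558)*(N(1172) + 2538833) = ((1512 - 1512*1774) - 1661558)*(-2072*1172 + 2538833) = ((1512 - 2682288) - 1661558)*(-2428384 + 2538833) = (-2680776 - 1661558)*110449 = -4342334*110449 = -479606447966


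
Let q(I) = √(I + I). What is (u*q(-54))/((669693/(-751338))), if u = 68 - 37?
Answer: -1502676*I*√3/7201 ≈ -361.44*I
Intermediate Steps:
u = 31
q(I) = √2*√I (q(I) = √(2*I) = √2*√I)
(u*q(-54))/((669693/(-751338))) = (31*(√2*√(-54)))/((669693/(-751338))) = (31*(√2*(3*I*√6)))/((669693*(-1/751338))) = (31*(6*I*√3))/(-223231/250446) = (186*I*√3)*(-250446/223231) = -1502676*I*√3/7201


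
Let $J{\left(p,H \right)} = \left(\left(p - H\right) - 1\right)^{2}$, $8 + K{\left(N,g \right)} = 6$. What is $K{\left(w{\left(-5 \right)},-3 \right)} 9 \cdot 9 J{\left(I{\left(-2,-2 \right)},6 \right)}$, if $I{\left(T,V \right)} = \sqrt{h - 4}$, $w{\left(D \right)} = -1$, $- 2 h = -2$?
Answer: $-7452 + 2268 i \sqrt{3} \approx -7452.0 + 3928.3 i$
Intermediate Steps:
$h = 1$ ($h = \left(- \frac{1}{2}\right) \left(-2\right) = 1$)
$K{\left(N,g \right)} = -2$ ($K{\left(N,g \right)} = -8 + 6 = -2$)
$I{\left(T,V \right)} = i \sqrt{3}$ ($I{\left(T,V \right)} = \sqrt{1 - 4} = \sqrt{-3} = i \sqrt{3}$)
$J{\left(p,H \right)} = \left(-1 + p - H\right)^{2}$
$K{\left(w{\left(-5 \right)},-3 \right)} 9 \cdot 9 J{\left(I{\left(-2,-2 \right)},6 \right)} = \left(-2\right) 9 \cdot 9 \left(1 + 6 - i \sqrt{3}\right)^{2} = \left(-18\right) 9 \left(1 + 6 - i \sqrt{3}\right)^{2} = - 162 \left(7 - i \sqrt{3}\right)^{2}$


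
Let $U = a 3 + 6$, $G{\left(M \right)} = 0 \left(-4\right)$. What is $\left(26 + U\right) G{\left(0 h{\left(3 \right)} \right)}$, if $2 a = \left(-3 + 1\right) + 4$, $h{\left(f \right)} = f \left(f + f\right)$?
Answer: $0$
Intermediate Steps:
$h{\left(f \right)} = 2 f^{2}$ ($h{\left(f \right)} = f 2 f = 2 f^{2}$)
$a = 1$ ($a = \frac{\left(-3 + 1\right) + 4}{2} = \frac{-2 + 4}{2} = \frac{1}{2} \cdot 2 = 1$)
$G{\left(M \right)} = 0$
$U = 9$ ($U = 1 \cdot 3 + 6 = 3 + 6 = 9$)
$\left(26 + U\right) G{\left(0 h{\left(3 \right)} \right)} = \left(26 + 9\right) 0 = 35 \cdot 0 = 0$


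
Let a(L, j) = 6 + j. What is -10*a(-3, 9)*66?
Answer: -9900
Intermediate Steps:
-10*a(-3, 9)*66 = -10*(6 + 9)*66 = -10*15*66 = -150*66 = -9900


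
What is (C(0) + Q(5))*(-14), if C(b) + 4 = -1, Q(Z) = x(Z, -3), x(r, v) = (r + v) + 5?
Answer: -28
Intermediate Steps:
x(r, v) = 5 + r + v
Q(Z) = 2 + Z (Q(Z) = 5 + Z - 3 = 2 + Z)
C(b) = -5 (C(b) = -4 - 1 = -5)
(C(0) + Q(5))*(-14) = (-5 + (2 + 5))*(-14) = (-5 + 7)*(-14) = 2*(-14) = -28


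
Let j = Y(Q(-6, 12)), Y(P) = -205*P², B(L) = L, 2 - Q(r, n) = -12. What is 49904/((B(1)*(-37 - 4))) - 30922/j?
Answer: -24437499/20090 ≈ -1216.4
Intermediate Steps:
Q(r, n) = 14 (Q(r, n) = 2 - 1*(-12) = 2 + 12 = 14)
j = -40180 (j = -205*14² = -205*196 = -40180)
49904/((B(1)*(-37 - 4))) - 30922/j = 49904/((1*(-37 - 4))) - 30922/(-40180) = 49904/((1*(-41))) - 30922*(-1/40180) = 49904/(-41) + 15461/20090 = 49904*(-1/41) + 15461/20090 = -49904/41 + 15461/20090 = -24437499/20090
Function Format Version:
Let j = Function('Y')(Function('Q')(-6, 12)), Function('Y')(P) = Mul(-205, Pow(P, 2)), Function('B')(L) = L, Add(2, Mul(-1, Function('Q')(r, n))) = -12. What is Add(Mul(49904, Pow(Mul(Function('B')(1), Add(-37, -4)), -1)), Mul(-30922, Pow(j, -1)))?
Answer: Rational(-24437499, 20090) ≈ -1216.4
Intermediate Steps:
Function('Q')(r, n) = 14 (Function('Q')(r, n) = Add(2, Mul(-1, -12)) = Add(2, 12) = 14)
j = -40180 (j = Mul(-205, Pow(14, 2)) = Mul(-205, 196) = -40180)
Add(Mul(49904, Pow(Mul(Function('B')(1), Add(-37, -4)), -1)), Mul(-30922, Pow(j, -1))) = Add(Mul(49904, Pow(Mul(1, Add(-37, -4)), -1)), Mul(-30922, Pow(-40180, -1))) = Add(Mul(49904, Pow(Mul(1, -41), -1)), Mul(-30922, Rational(-1, 40180))) = Add(Mul(49904, Pow(-41, -1)), Rational(15461, 20090)) = Add(Mul(49904, Rational(-1, 41)), Rational(15461, 20090)) = Add(Rational(-49904, 41), Rational(15461, 20090)) = Rational(-24437499, 20090)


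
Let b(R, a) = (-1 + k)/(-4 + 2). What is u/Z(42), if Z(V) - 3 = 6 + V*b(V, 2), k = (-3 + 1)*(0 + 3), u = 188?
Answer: 47/39 ≈ 1.2051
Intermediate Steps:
k = -6 (k = -2*3 = -6)
b(R, a) = 7/2 (b(R, a) = (-1 - 6)/(-4 + 2) = -7/(-2) = -7*(-½) = 7/2)
Z(V) = 9 + 7*V/2 (Z(V) = 3 + (6 + V*(7/2)) = 3 + (6 + 7*V/2) = 9 + 7*V/2)
u/Z(42) = 188/(9 + (7/2)*42) = 188/(9 + 147) = 188/156 = 188*(1/156) = 47/39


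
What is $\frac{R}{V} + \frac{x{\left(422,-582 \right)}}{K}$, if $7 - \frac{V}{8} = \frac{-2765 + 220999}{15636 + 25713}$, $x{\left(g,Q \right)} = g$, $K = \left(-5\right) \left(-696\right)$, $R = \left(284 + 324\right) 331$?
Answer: $\frac{1809920297659}{123903660} \approx 14607.0$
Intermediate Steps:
$R = 201248$ ($R = 608 \cdot 331 = 201248$)
$K = 3480$
$V = \frac{569672}{41349}$ ($V = 56 - 8 \frac{-2765 + 220999}{15636 + 25713} = 56 - 8 \cdot \frac{218234}{41349} = 56 - 8 \cdot 218234 \cdot \frac{1}{41349} = 56 - \frac{1745872}{41349} = \frac{569672}{41349} \approx 13.777$)
$\frac{R}{V} + \frac{x{\left(422,-582 \right)}}{K} = \frac{201248}{\frac{569672}{41349}} + \frac{422}{3480} = 201248 \cdot \frac{41349}{569672} + 422 \cdot \frac{1}{3480} = \frac{1040175444}{71209} + \frac{211}{1740} = \frac{1809920297659}{123903660}$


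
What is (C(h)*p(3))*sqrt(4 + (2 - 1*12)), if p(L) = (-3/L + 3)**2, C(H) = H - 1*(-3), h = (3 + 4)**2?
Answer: 208*I*sqrt(6) ≈ 509.49*I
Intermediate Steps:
h = 49 (h = 7**2 = 49)
C(H) = 3 + H (C(H) = H + 3 = 3 + H)
p(L) = (3 - 3/L)**2
(C(h)*p(3))*sqrt(4 + (2 - 1*12)) = ((3 + 49)*(9*(-1 + 3)**2/3**2))*sqrt(4 + (2 - 1*12)) = (52*(9*(1/9)*2**2))*sqrt(4 + (2 - 12)) = (52*(9*(1/9)*4))*sqrt(4 - 10) = (52*4)*sqrt(-6) = 208*(I*sqrt(6)) = 208*I*sqrt(6)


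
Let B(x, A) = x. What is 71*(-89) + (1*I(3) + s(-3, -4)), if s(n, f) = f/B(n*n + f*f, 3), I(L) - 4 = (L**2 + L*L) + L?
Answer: -157354/25 ≈ -6294.2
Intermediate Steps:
I(L) = 4 + L + 2*L**2 (I(L) = 4 + ((L**2 + L*L) + L) = 4 + ((L**2 + L**2) + L) = 4 + (2*L**2 + L) = 4 + (L + 2*L**2) = 4 + L + 2*L**2)
s(n, f) = f/(f**2 + n**2) (s(n, f) = f/(n*n + f*f) = f/(n**2 + f**2) = f/(f**2 + n**2))
71*(-89) + (1*I(3) + s(-3, -4)) = 71*(-89) + (1*(4 + 3 + 2*3**2) - 4/((-4)**2 + (-3)**2)) = -6319 + (1*(4 + 3 + 2*9) - 4/(16 + 9)) = -6319 + (1*(4 + 3 + 18) - 4/25) = -6319 + (1*25 - 4*1/25) = -6319 + (25 - 4/25) = -6319 + 621/25 = -157354/25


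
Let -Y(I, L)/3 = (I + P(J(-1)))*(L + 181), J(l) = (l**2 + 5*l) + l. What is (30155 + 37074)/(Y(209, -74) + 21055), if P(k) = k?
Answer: -67229/44429 ≈ -1.5132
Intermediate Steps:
J(l) = l**2 + 6*l
Y(I, L) = -3*(-5 + I)*(181 + L) (Y(I, L) = -3*(I - (6 - 1))*(L + 181) = -3*(I - 1*5)*(181 + L) = -3*(I - 5)*(181 + L) = -3*(-5 + I)*(181 + L))
(30155 + 37074)/(Y(209, -74) + 21055) = (30155 + 37074)/((2715 - 543*209 + 15*(-74) - 3*209*(-74)) + 21055) = 67229/((2715 - 113487 - 1110 + 46398) + 21055) = 67229/(-65484 + 21055) = 67229/(-44429) = 67229*(-1/44429) = -67229/44429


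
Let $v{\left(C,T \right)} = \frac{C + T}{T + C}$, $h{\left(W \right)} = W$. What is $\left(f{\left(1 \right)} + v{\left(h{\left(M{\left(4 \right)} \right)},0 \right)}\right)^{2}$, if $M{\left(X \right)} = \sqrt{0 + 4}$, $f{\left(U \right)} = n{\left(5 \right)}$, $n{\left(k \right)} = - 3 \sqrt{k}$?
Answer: $46 - 6 \sqrt{5} \approx 32.584$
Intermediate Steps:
$f{\left(U \right)} = - 3 \sqrt{5}$
$M{\left(X \right)} = 2$ ($M{\left(X \right)} = \sqrt{4} = 2$)
$v{\left(C,T \right)} = 1$ ($v{\left(C,T \right)} = \frac{C + T}{C + T} = 1$)
$\left(f{\left(1 \right)} + v{\left(h{\left(M{\left(4 \right)} \right)},0 \right)}\right)^{2} = \left(- 3 \sqrt{5} + 1\right)^{2} = \left(1 - 3 \sqrt{5}\right)^{2}$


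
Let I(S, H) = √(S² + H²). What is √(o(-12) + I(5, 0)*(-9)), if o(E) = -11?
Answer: 2*I*√14 ≈ 7.4833*I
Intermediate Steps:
I(S, H) = √(H² + S²)
√(o(-12) + I(5, 0)*(-9)) = √(-11 + √(0² + 5²)*(-9)) = √(-11 + √(0 + 25)*(-9)) = √(-11 + √25*(-9)) = √(-11 + 5*(-9)) = √(-11 - 45) = √(-56) = 2*I*√14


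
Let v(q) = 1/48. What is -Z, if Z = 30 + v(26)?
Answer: -1441/48 ≈ -30.021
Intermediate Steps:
v(q) = 1/48
Z = 1441/48 (Z = 30 + 1/48 = 1441/48 ≈ 30.021)
-Z = -1*1441/48 = -1441/48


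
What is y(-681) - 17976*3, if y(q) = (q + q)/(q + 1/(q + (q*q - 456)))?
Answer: -16989221448216/315046943 ≈ -53926.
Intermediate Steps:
y(q) = 2*q/(q + 1/(-456 + q + q**2)) (y(q) = (2*q)/(q + 1/(q + (q**2 - 456))) = (2*q)/(q + 1/(q + (-456 + q**2))) = (2*q)/(q + 1/(-456 + q + q**2)) = 2*q/(q + 1/(-456 + q + q**2)))
y(-681) - 17976*3 = 2*(-681)*(-456 - 681 + (-681)**2)/(1 + (-681)**2 + (-681)**3 - 456*(-681)) - 17976*3 = 2*(-681)*(-456 - 681 + 463761)/(1 + 463761 - 315821241 + 310536) - 1*53928 = 2*(-681)*462624/(-315046943) - 53928 = 2*(-681)*(-1/315046943)*462624 - 53928 = 630093888/315046943 - 53928 = -16989221448216/315046943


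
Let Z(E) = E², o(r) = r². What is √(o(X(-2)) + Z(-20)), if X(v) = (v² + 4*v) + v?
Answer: 2*√109 ≈ 20.881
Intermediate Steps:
X(v) = v² + 5*v
√(o(X(-2)) + Z(-20)) = √((-2*(5 - 2))² + (-20)²) = √((-2*3)² + 400) = √((-6)² + 400) = √(36 + 400) = √436 = 2*√109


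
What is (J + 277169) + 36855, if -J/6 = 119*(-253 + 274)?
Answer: 299030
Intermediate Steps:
J = -14994 (J = -714*(-253 + 274) = -714*21 = -6*2499 = -14994)
(J + 277169) + 36855 = (-14994 + 277169) + 36855 = 262175 + 36855 = 299030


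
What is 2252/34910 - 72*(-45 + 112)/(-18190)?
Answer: 10468486/31750645 ≈ 0.32971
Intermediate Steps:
2252/34910 - 72*(-45 + 112)/(-18190) = 2252*(1/34910) - 72*67*(-1/18190) = 1126/17455 - 4824*(-1/18190) = 1126/17455 + 2412/9095 = 10468486/31750645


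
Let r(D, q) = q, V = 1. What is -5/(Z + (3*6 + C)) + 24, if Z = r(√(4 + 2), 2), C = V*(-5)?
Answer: 71/3 ≈ 23.667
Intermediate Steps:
C = -5 (C = 1*(-5) = -5)
Z = 2
-5/(Z + (3*6 + C)) + 24 = -5/(2 + (3*6 - 5)) + 24 = -5/(2 + (18 - 5)) + 24 = -5/(2 + 13) + 24 = -5/15 + 24 = (1/15)*(-5) + 24 = -⅓ + 24 = 71/3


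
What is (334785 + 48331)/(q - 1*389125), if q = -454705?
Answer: -191558/421915 ≈ -0.45402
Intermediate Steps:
(334785 + 48331)/(q - 1*389125) = (334785 + 48331)/(-454705 - 1*389125) = 383116/(-454705 - 389125) = 383116/(-843830) = 383116*(-1/843830) = -191558/421915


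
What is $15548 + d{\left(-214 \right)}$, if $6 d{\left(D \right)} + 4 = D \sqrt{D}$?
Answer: $\frac{46642}{3} - \frac{107 i \sqrt{214}}{3} \approx 15547.0 - 521.76 i$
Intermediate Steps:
$d{\left(D \right)} = - \frac{2}{3} + \frac{D^{\frac{3}{2}}}{6}$ ($d{\left(D \right)} = - \frac{2}{3} + \frac{D \sqrt{D}}{6} = - \frac{2}{3} + \frac{D^{\frac{3}{2}}}{6}$)
$15548 + d{\left(-214 \right)} = 15548 - \left(\frac{2}{3} - \frac{\left(-214\right)^{\frac{3}{2}}}{6}\right) = 15548 - \left(\frac{2}{3} - \frac{\left(-214\right) i \sqrt{214}}{6}\right) = 15548 - \left(\frac{2}{3} + \frac{107 i \sqrt{214}}{3}\right) = \frac{46642}{3} - \frac{107 i \sqrt{214}}{3}$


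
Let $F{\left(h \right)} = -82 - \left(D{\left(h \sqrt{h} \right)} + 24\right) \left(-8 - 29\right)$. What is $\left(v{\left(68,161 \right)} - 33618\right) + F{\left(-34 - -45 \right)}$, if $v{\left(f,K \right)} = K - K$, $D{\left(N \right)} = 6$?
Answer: $-32590$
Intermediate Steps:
$F{\left(h \right)} = 1028$ ($F{\left(h \right)} = -82 - \left(6 + 24\right) \left(-8 - 29\right) = -82 - 30 \left(-37\right) = -82 - -1110 = -82 + 1110 = 1028$)
$v{\left(f,K \right)} = 0$
$\left(v{\left(68,161 \right)} - 33618\right) + F{\left(-34 - -45 \right)} = \left(0 - 33618\right) + 1028 = -33618 + 1028 = -32590$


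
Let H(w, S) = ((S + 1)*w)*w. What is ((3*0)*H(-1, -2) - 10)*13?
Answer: -130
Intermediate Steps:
H(w, S) = w²*(1 + S) (H(w, S) = ((1 + S)*w)*w = (w*(1 + S))*w = w²*(1 + S))
((3*0)*H(-1, -2) - 10)*13 = ((3*0)*((-1)²*(1 - 2)) - 10)*13 = (0*(1*(-1)) - 10)*13 = (0*(-1) - 10)*13 = (0 - 10)*13 = -10*13 = -130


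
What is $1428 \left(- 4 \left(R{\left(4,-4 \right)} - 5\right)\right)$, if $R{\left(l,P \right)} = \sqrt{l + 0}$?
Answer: $17136$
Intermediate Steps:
$R{\left(l,P \right)} = \sqrt{l}$
$1428 \left(- 4 \left(R{\left(4,-4 \right)} - 5\right)\right) = 1428 \left(- 4 \left(\sqrt{4} - 5\right)\right) = 1428 \left(- 4 \left(2 - 5\right)\right) = 1428 \left(\left(-4\right) \left(-3\right)\right) = 1428 \cdot 12 = 17136$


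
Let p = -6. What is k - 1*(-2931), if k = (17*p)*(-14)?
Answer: 4359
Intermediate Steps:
k = 1428 (k = (17*(-6))*(-14) = -102*(-14) = 1428)
k - 1*(-2931) = 1428 - 1*(-2931) = 1428 + 2931 = 4359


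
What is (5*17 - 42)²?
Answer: 1849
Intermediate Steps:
(5*17 - 42)² = (85 - 42)² = 43² = 1849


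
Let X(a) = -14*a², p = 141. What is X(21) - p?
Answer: -6315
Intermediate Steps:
X(21) - p = -14*21² - 1*141 = -14*441 - 141 = -6174 - 141 = -6315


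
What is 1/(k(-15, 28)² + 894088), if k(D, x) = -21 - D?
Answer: 1/894124 ≈ 1.1184e-6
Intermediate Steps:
1/(k(-15, 28)² + 894088) = 1/((-21 - 1*(-15))² + 894088) = 1/((-21 + 15)² + 894088) = 1/((-6)² + 894088) = 1/(36 + 894088) = 1/894124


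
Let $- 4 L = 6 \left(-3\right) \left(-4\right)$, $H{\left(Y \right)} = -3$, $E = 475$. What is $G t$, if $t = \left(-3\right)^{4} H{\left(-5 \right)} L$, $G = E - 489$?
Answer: $-61236$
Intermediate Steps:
$L = -18$ ($L = - \frac{6 \left(-3\right) \left(-4\right)}{4} = - \frac{\left(-18\right) \left(-4\right)}{4} = \left(- \frac{1}{4}\right) 72 = -18$)
$G = -14$ ($G = 475 - 489 = -14$)
$t = 4374$ ($t = \left(-3\right)^{4} \left(-3\right) \left(-18\right) = 81 \left(-3\right) \left(-18\right) = \left(-243\right) \left(-18\right) = 4374$)
$G t = \left(-14\right) 4374 = -61236$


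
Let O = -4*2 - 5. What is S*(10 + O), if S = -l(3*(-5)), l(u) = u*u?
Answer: 675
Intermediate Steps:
l(u) = u²
O = -13 (O = -8 - 5 = -13)
S = -225 (S = -(3*(-5))² = -1*(-15)² = -1*225 = -225)
S*(10 + O) = -225*(10 - 13) = -225*(-3) = 675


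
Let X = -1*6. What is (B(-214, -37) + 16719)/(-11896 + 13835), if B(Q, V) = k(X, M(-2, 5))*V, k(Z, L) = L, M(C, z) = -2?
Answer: 2399/277 ≈ 8.6606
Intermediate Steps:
X = -6
B(Q, V) = -2*V
(B(-214, -37) + 16719)/(-11896 + 13835) = (-2*(-37) + 16719)/(-11896 + 13835) = (74 + 16719)/1939 = 16793*(1/1939) = 2399/277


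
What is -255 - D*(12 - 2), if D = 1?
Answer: -265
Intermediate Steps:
-255 - D*(12 - 2) = -255 - (12 - 2) = -255 - 10 = -265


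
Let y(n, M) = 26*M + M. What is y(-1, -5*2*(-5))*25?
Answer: 33750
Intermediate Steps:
y(n, M) = 27*M
y(-1, -5*2*(-5))*25 = (27*(-5*2*(-5)))*25 = (27*(-10*(-5)))*25 = (27*50)*25 = 1350*25 = 33750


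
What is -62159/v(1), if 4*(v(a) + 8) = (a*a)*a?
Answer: 248636/31 ≈ 8020.5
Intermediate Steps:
v(a) = -8 + a³/4 (v(a) = -8 + ((a*a)*a)/4 = -8 + (a²*a)/4 = -8 + a³/4)
-62159/v(1) = -62159/(-8 + (¼)*1³) = -62159/(-8 + (¼)*1) = -62159/(-8 + ¼) = -62159/(-31/4) = -62159*(-4/31) = 248636/31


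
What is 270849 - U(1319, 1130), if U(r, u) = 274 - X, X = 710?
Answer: 271285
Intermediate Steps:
U(r, u) = -436 (U(r, u) = 274 - 1*710 = 274 - 710 = -436)
270849 - U(1319, 1130) = 270849 - 1*(-436) = 270849 + 436 = 271285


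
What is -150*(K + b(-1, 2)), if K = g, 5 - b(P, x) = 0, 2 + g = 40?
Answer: -6450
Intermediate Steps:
g = 38 (g = -2 + 40 = 38)
b(P, x) = 5 (b(P, x) = 5 - 1*0 = 5 + 0 = 5)
K = 38
-150*(K + b(-1, 2)) = -150*(38 + 5) = -150*43 = -6450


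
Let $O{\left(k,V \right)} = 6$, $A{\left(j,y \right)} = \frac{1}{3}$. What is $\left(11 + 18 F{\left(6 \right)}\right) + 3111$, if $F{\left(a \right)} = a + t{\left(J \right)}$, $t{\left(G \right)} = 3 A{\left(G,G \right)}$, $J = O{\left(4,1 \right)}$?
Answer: $3248$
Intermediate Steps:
$A{\left(j,y \right)} = \frac{1}{3}$
$J = 6$
$t{\left(G \right)} = 1$ ($t{\left(G \right)} = 3 \cdot \frac{1}{3} = 1$)
$F{\left(a \right)} = 1 + a$ ($F{\left(a \right)} = a + 1 = 1 + a$)
$\left(11 + 18 F{\left(6 \right)}\right) + 3111 = \left(11 + 18 \left(1 + 6\right)\right) + 3111 = \left(11 + 18 \cdot 7\right) + 3111 = \left(11 + 126\right) + 3111 = 137 + 3111 = 3248$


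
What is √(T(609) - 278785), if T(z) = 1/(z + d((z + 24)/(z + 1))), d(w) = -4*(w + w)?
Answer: 10*I*√10397752198163/61071 ≈ 528.0*I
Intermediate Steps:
d(w) = -8*w
T(z) = 1/(z - 8*(24 + z)/(1 + z)) (T(z) = 1/(z - 8*(z + 24)/(z + 1)) = 1/(z - 8*(24 + z)/(1 + z)))
√(T(609) - 278785) = √((1 + 609)/(-192 + 609² - 7*609) - 278785) = √(610/(-192 + 370881 - 4263) - 278785) = √(610/366426 - 278785) = √((1/366426)*610 - 278785) = √(305/183213 - 278785) = √(-51077035900/183213) = 10*I*√10397752198163/61071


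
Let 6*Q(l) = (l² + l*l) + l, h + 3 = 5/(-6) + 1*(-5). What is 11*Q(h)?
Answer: 14575/54 ≈ 269.91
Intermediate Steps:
h = -53/6 (h = -3 + (5/(-6) + 1*(-5)) = -3 + (5*(-⅙) - 5) = -3 + (-⅚ - 5) = -3 - 35/6 = -53/6 ≈ -8.8333)
Q(l) = l²/3 + l/6 (Q(l) = ((l² + l*l) + l)/6 = ((l² + l²) + l)/6 = (2*l² + l)/6 = (l + 2*l²)/6 = l²/3 + l/6)
11*Q(h) = 11*((⅙)*(-53/6)*(1 + 2*(-53/6))) = 11*((⅙)*(-53/6)*(1 - 53/3)) = 11*((⅙)*(-53/6)*(-50/3)) = 11*(1325/54) = 14575/54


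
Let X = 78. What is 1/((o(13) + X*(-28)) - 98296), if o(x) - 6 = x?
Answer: -1/100461 ≈ -9.9541e-6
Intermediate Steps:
o(x) = 6 + x
1/((o(13) + X*(-28)) - 98296) = 1/(((6 + 13) + 78*(-28)) - 98296) = 1/((19 - 2184) - 98296) = 1/(-2165 - 98296) = 1/(-100461) = -1/100461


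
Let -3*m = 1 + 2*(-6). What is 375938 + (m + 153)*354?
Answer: 431398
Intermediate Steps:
m = 11/3 (m = -(1 + 2*(-6))/3 = -(1 - 12)/3 = -1/3*(-11) = 11/3 ≈ 3.6667)
375938 + (m + 153)*354 = 375938 + (11/3 + 153)*354 = 375938 + (470/3)*354 = 375938 + 55460 = 431398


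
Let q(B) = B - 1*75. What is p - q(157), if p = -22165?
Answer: -22247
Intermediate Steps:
q(B) = -75 + B (q(B) = B - 75 = -75 + B)
p - q(157) = -22165 - (-75 + 157) = -22165 - 1*82 = -22165 - 82 = -22247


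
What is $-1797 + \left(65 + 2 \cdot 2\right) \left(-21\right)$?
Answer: $-3246$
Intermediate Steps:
$-1797 + \left(65 + 2 \cdot 2\right) \left(-21\right) = -1797 + \left(65 + 4\right) \left(-21\right) = -1797 + 69 \left(-21\right) = -1797 - 1449 = -3246$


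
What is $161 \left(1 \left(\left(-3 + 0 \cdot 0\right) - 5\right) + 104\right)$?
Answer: $15456$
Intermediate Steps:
$161 \left(1 \left(\left(-3 + 0 \cdot 0\right) - 5\right) + 104\right) = 161 \left(1 \left(\left(-3 + 0\right) - 5\right) + 104\right) = 161 \left(1 \left(-3 - 5\right) + 104\right) = 161 \left(1 \left(-8\right) + 104\right) = 161 \left(-8 + 104\right) = 161 \cdot 96 = 15456$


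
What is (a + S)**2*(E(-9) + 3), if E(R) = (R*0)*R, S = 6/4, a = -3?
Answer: 27/4 ≈ 6.7500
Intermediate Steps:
S = 3/2 (S = 6*(1/4) = 3/2 ≈ 1.5000)
E(R) = 0 (E(R) = 0*R = 0)
(a + S)**2*(E(-9) + 3) = (-3 + 3/2)**2*(0 + 3) = (-3/2)**2*3 = (9/4)*3 = 27/4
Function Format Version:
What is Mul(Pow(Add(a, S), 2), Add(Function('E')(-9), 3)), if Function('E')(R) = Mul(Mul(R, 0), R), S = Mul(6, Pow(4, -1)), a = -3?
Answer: Rational(27, 4) ≈ 6.7500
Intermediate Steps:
S = Rational(3, 2) (S = Mul(6, Rational(1, 4)) = Rational(3, 2) ≈ 1.5000)
Function('E')(R) = 0 (Function('E')(R) = Mul(0, R) = 0)
Mul(Pow(Add(a, S), 2), Add(Function('E')(-9), 3)) = Mul(Pow(Add(-3, Rational(3, 2)), 2), Add(0, 3)) = Mul(Pow(Rational(-3, 2), 2), 3) = Mul(Rational(9, 4), 3) = Rational(27, 4)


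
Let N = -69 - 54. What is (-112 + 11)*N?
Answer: 12423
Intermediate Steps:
N = -123
(-112 + 11)*N = (-112 + 11)*(-123) = -101*(-123) = 12423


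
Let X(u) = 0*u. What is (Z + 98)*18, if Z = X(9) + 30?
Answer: 2304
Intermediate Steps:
X(u) = 0
Z = 30 (Z = 0 + 30 = 30)
(Z + 98)*18 = (30 + 98)*18 = 128*18 = 2304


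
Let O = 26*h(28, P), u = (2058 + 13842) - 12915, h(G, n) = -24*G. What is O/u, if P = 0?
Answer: -5824/995 ≈ -5.8533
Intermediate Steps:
u = 2985 (u = 15900 - 12915 = 2985)
O = -17472 (O = 26*(-24*28) = 26*(-672) = -17472)
O/u = -17472/2985 = -17472*1/2985 = -5824/995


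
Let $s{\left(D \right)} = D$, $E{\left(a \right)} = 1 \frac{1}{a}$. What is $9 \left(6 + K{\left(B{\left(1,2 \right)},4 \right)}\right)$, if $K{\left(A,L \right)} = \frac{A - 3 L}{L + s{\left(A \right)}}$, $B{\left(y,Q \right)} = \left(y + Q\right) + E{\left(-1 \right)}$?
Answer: $39$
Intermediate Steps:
$E{\left(a \right)} = \frac{1}{a}$
$B{\left(y,Q \right)} = -1 + Q + y$ ($B{\left(y,Q \right)} = \left(y + Q\right) + \frac{1}{-1} = \left(Q + y\right) - 1 = -1 + Q + y$)
$K{\left(A,L \right)} = \frac{A - 3 L}{A + L}$ ($K{\left(A,L \right)} = \frac{A - 3 L}{L + A} = \frac{A - 3 L}{A + L}$)
$9 \left(6 + K{\left(B{\left(1,2 \right)},4 \right)}\right) = 9 \left(6 + \frac{\left(-1 + 2 + 1\right) - 12}{\left(-1 + 2 + 1\right) + 4}\right) = 9 \left(6 + \frac{2 - 12}{2 + 4}\right) = 9 \left(6 + \frac{1}{6} \left(-10\right)\right) = 9 \left(6 - \frac{5}{3}\right) = 9 \cdot \frac{13}{3} = 39$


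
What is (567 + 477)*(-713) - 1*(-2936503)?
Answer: 2192131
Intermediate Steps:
(567 + 477)*(-713) - 1*(-2936503) = 1044*(-713) + 2936503 = -744372 + 2936503 = 2192131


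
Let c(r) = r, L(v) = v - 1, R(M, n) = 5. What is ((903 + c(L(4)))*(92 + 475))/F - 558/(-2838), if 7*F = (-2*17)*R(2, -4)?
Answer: -850425756/40205 ≈ -21152.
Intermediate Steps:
F = -170/7 (F = (-2*17*5)/7 = (-34*5)/7 = (⅐)*(-170) = -170/7 ≈ -24.286)
L(v) = -1 + v
((903 + c(L(4)))*(92 + 475))/F - 558/(-2838) = ((903 + (-1 + 4))*(92 + 475))/(-170/7) - 558/(-2838) = ((903 + 3)*567)*(-7/170) - 558*(-1/2838) = (906*567)*(-7/170) + 93/473 = 513702*(-7/170) + 93/473 = -1797957/85 + 93/473 = -850425756/40205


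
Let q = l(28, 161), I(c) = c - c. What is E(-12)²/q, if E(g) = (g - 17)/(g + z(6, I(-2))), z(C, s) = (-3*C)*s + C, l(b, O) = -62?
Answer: -841/2232 ≈ -0.37679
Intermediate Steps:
I(c) = 0
q = -62
z(C, s) = C - 3*C*s (z(C, s) = -3*C*s + C = C - 3*C*s)
E(g) = (-17 + g)/(6 + g) (E(g) = (g - 17)/(g + 6*(1 - 3*0)) = (-17 + g)/(g + 6*(1 + 0)) = (-17 + g)/(g + 6*1) = (-17 + g)/(g + 6) = (-17 + g)/(6 + g))
E(-12)²/q = ((-17 - 12)/(6 - 12))²/(-62) = (-29/(-6))²*(-1/62) = (-⅙*(-29))²*(-1/62) = (29/6)²*(-1/62) = (841/36)*(-1/62) = -841/2232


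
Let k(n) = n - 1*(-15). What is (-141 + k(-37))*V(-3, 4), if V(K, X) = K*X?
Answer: 1956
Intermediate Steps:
k(n) = 15 + n (k(n) = n + 15 = 15 + n)
(-141 + k(-37))*V(-3, 4) = (-141 + (15 - 37))*(-3*4) = (-141 - 22)*(-12) = -163*(-12) = 1956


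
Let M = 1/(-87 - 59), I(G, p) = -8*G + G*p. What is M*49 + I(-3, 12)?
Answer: -1801/146 ≈ -12.336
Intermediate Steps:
M = -1/146 (M = 1/(-146) = -1/146 ≈ -0.0068493)
M*49 + I(-3, 12) = -1/146*49 - 3*(-8 + 12) = -49/146 - 3*4 = -49/146 - 12 = -1801/146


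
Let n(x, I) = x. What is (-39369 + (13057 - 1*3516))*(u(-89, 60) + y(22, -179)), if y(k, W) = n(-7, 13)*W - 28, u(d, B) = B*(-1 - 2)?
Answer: -31170260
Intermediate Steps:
u(d, B) = -3*B (u(d, B) = B*(-3) = -3*B)
y(k, W) = -28 - 7*W (y(k, W) = -7*W - 28 = -28 - 7*W)
(-39369 + (13057 - 1*3516))*(u(-89, 60) + y(22, -179)) = (-39369 + (13057 - 1*3516))*(-3*60 + (-28 - 7*(-179))) = (-39369 + (13057 - 3516))*(-180 + (-28 + 1253)) = (-39369 + 9541)*(-180 + 1225) = -29828*1045 = -31170260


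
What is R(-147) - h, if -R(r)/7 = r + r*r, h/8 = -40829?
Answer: 176398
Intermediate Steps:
h = -326632 (h = 8*(-40829) = -326632)
R(r) = -7*r - 7*r**2 (R(r) = -7*(r + r*r) = -7*(r + r**2) = -7*r - 7*r**2)
R(-147) - h = -7*(-147)*(1 - 147) - 1*(-326632) = -7*(-147)*(-146) + 326632 = -150234 + 326632 = 176398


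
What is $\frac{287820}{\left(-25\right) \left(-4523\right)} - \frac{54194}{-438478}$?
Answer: $\frac{13233072451}{4958089985} \approx 2.669$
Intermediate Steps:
$\frac{287820}{\left(-25\right) \left(-4523\right)} - \frac{54194}{-438478} = \frac{287820}{113075} - - \frac{27097}{219239} = 287820 \cdot \frac{1}{113075} + \frac{27097}{219239} = \frac{57564}{22615} + \frac{27097}{219239} = \frac{13233072451}{4958089985}$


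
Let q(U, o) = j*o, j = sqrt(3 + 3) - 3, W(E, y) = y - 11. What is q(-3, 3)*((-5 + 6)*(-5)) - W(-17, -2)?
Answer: 58 - 15*sqrt(6) ≈ 21.258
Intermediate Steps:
W(E, y) = -11 + y
j = -3 + sqrt(6) (j = sqrt(6) - 3 = -3 + sqrt(6) ≈ -0.55051)
q(U, o) = o*(-3 + sqrt(6)) (q(U, o) = (-3 + sqrt(6))*o = o*(-3 + sqrt(6)))
q(-3, 3)*((-5 + 6)*(-5)) - W(-17, -2) = (3*(-3 + sqrt(6)))*((-5 + 6)*(-5)) - (-11 - 2) = (-9 + 3*sqrt(6))*(1*(-5)) - 1*(-13) = (-9 + 3*sqrt(6))*(-5) + 13 = (45 - 15*sqrt(6)) + 13 = 58 - 15*sqrt(6)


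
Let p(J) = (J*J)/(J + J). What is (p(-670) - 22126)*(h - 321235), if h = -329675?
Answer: 14620089510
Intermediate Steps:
p(J) = J/2 (p(J) = J²/((2*J)) = J²*(1/(2*J)) = J/2)
(p(-670) - 22126)*(h - 321235) = ((½)*(-670) - 22126)*(-329675 - 321235) = (-335 - 22126)*(-650910) = -22461*(-650910) = 14620089510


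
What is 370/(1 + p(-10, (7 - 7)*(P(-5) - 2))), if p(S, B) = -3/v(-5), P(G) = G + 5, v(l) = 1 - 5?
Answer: 1480/7 ≈ 211.43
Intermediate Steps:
v(l) = -4
P(G) = 5 + G
p(S, B) = ¾ (p(S, B) = -3/(-4) = -3*(-¼) = ¾)
370/(1 + p(-10, (7 - 7)*(P(-5) - 2))) = 370/(1 + ¾) = 370/(7/4) = (4/7)*370 = 1480/7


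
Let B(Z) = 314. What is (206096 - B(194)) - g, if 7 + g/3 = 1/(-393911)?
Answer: 81068065536/393911 ≈ 2.0580e+5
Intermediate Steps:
g = -8272134/393911 (g = -21 + 3/(-393911) = -21 + 3*(-1/393911) = -21 - 3/393911 = -8272134/393911 ≈ -21.000)
(206096 - B(194)) - g = (206096 - 1*314) - 1*(-8272134/393911) = (206096 - 314) + 8272134/393911 = 205782 + 8272134/393911 = 81068065536/393911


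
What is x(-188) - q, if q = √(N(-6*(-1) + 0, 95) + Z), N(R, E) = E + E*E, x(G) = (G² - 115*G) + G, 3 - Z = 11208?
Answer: 56776 - I*√2085 ≈ 56776.0 - 45.662*I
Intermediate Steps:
Z = -11205 (Z = 3 - 1*11208 = 3 - 11208 = -11205)
x(G) = G² - 114*G
N(R, E) = E + E²
q = I*√2085 (q = √(95*(1 + 95) - 11205) = √(95*96 - 11205) = √(9120 - 11205) = √(-2085) = I*√2085 ≈ 45.662*I)
x(-188) - q = -188*(-114 - 188) - I*√2085 = -188*(-302) - I*√2085 = 56776 - I*√2085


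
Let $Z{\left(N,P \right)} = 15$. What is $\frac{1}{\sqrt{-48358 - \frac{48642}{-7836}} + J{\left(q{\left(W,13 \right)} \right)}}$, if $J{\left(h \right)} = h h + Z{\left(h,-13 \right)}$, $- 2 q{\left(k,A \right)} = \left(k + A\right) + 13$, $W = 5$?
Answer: $\frac{2666852}{1185893501} - \frac{8 i \sqrt{82470557946}}{1185893501} \approx 0.0022488 - 0.0019373 i$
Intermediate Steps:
$q{\left(k,A \right)} = - \frac{13}{2} - \frac{A}{2} - \frac{k}{2}$ ($q{\left(k,A \right)} = - \frac{\left(k + A\right) + 13}{2} = - \frac{\left(A + k\right) + 13}{2} = - \frac{13 + A + k}{2} = - \frac{13}{2} - \frac{A}{2} - \frac{k}{2}$)
$J{\left(h \right)} = 15 + h^{2}$ ($J{\left(h \right)} = h h + 15 = h^{2} + 15 = 15 + h^{2}$)
$\frac{1}{\sqrt{-48358 - \frac{48642}{-7836}} + J{\left(q{\left(W,13 \right)} \right)}} = \frac{1}{\sqrt{-48358 - \frac{48642}{-7836}} + \left(15 + \left(- \frac{13}{2} - \frac{13}{2} - \frac{5}{2}\right)^{2}\right)} = \frac{1}{\sqrt{-48358 - - \frac{8107}{1306}} + \left(15 + \left(- \frac{13}{2} - \frac{13}{2} - \frac{5}{2}\right)^{2}\right)} = \frac{1}{\sqrt{-48358 + \frac{8107}{1306}} + \left(15 + \left(- \frac{31}{2}\right)^{2}\right)} = \frac{1}{\sqrt{- \frac{63147441}{1306}} + \left(15 + \frac{961}{4}\right)} = \frac{1}{\frac{i \sqrt{82470557946}}{1306} + \frac{1021}{4}} = \frac{1}{\frac{1021}{4} + \frac{i \sqrt{82470557946}}{1306}}$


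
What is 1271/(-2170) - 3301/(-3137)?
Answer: 102453/219590 ≈ 0.46657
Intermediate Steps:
1271/(-2170) - 3301/(-3137) = 1271*(-1/2170) - 3301*(-1/3137) = -41/70 + 3301/3137 = 102453/219590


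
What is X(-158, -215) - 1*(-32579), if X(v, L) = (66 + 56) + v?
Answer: 32543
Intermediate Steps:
X(v, L) = 122 + v
X(-158, -215) - 1*(-32579) = (122 - 158) - 1*(-32579) = -36 + 32579 = 32543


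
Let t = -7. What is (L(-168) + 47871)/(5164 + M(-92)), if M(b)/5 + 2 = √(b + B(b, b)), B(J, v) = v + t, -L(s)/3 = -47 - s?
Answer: 244856232/26568491 - 237540*I*√191/26568491 ≈ 9.216 - 0.12356*I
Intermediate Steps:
L(s) = 141 + 3*s (L(s) = -3*(-47 - s) = 141 + 3*s)
B(J, v) = -7 + v (B(J, v) = v - 7 = -7 + v)
M(b) = -10 + 5*√(-7 + 2*b) (M(b) = -10 + 5*√(b + (-7 + b)) = -10 + 5*√(-7 + 2*b))
(L(-168) + 47871)/(5164 + M(-92)) = ((141 + 3*(-168)) + 47871)/(5164 + (-10 + 5*√(-7 + 2*(-92)))) = ((141 - 504) + 47871)/(5164 + (-10 + 5*√(-7 - 184))) = (-363 + 47871)/(5164 + (-10 + 5*√(-191))) = 47508/(5164 + (-10 + 5*(I*√191))) = 47508/(5164 + (-10 + 5*I*√191)) = 47508/(5154 + 5*I*√191)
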